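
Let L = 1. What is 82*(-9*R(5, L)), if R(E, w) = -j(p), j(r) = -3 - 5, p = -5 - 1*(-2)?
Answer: -5904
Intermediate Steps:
p = -3 (p = -5 + 2 = -3)
j(r) = -8
R(E, w) = 8 (R(E, w) = -1*(-8) = 8)
82*(-9*R(5, L)) = 82*(-9*8) = 82*(-72) = -5904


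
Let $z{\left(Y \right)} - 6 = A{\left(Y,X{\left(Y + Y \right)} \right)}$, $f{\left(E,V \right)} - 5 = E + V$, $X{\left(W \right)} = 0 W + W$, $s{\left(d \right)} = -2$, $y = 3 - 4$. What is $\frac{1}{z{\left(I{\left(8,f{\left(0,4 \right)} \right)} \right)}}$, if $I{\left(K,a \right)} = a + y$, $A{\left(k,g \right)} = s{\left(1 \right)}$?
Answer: $\frac{1}{4} \approx 0.25$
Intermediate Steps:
$y = -1$ ($y = 3 - 4 = -1$)
$X{\left(W \right)} = W$ ($X{\left(W \right)} = 0 + W = W$)
$f{\left(E,V \right)} = 5 + E + V$ ($f{\left(E,V \right)} = 5 + \left(E + V\right) = 5 + E + V$)
$A{\left(k,g \right)} = -2$
$I{\left(K,a \right)} = -1 + a$ ($I{\left(K,a \right)} = a - 1 = -1 + a$)
$z{\left(Y \right)} = 4$ ($z{\left(Y \right)} = 6 - 2 = 4$)
$\frac{1}{z{\left(I{\left(8,f{\left(0,4 \right)} \right)} \right)}} = \frac{1}{4}$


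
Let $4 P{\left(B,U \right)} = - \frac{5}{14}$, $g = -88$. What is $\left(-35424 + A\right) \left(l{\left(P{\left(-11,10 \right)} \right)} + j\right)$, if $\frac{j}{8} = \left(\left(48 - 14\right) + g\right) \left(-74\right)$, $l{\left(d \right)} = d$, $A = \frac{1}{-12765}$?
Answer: $- \frac{809507170224283}{714840} \approx -1.1324 \cdot 10^{9}$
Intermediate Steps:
$P{\left(B,U \right)} = - \frac{5}{56}$ ($P{\left(B,U \right)} = \frac{\left(-5\right) \frac{1}{14}}{4} = \frac{1}{4} \left(- \frac{5}{14}\right) = - \frac{5}{56}$)
$A = - \frac{1}{12765} \approx -7.8339 \cdot 10^{-5}$
$j = 31968$ ($j = 8 \left(\left(48 - 14\right) - 88\right) \left(-74\right) = 8 \left(34 - 88\right) \left(-74\right) = 8 \left(\left(-54\right) \left(-74\right)\right) = 8 \cdot 3996 = 31968$)
$\left(-35424 + A\right) \left(l{\left(P{\left(-11,10 \right)} \right)} + j\right) = \left(-35424 - \frac{1}{12765}\right) \left(- \frac{5}{56} + 31968\right) = \left(- \frac{452187361}{12765}\right) \frac{1790203}{56} = - \frac{809507170224283}{714840}$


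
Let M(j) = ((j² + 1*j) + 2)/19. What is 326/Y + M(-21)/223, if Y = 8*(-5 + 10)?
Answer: 699071/84740 ≈ 8.2496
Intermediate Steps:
Y = 40 (Y = 8*5 = 40)
M(j) = 2/19 + j/19 + j²/19 (M(j) = ((j² + j) + 2)*(1/19) = ((j + j²) + 2)*(1/19) = (2 + j + j²)*(1/19) = 2/19 + j/19 + j²/19)
326/Y + M(-21)/223 = 326/40 + (2/19 + (1/19)*(-21) + (1/19)*(-21)²)/223 = 326*(1/40) + (2/19 - 21/19 + (1/19)*441)*(1/223) = 163/20 + (2/19 - 21/19 + 441/19)*(1/223) = 163/20 + (422/19)*(1/223) = 163/20 + 422/4237 = 699071/84740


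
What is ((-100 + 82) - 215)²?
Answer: 54289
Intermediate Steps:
((-100 + 82) - 215)² = (-18 - 215)² = (-233)² = 54289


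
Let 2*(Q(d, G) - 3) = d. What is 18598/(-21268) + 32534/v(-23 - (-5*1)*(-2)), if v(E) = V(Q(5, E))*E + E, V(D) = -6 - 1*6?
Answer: 342591019/3860142 ≈ 88.751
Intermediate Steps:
Q(d, G) = 3 + d/2
V(D) = -12 (V(D) = -6 - 6 = -12)
v(E) = -11*E (v(E) = -12*E + E = -11*E)
18598/(-21268) + 32534/v(-23 - (-5*1)*(-2)) = 18598/(-21268) + 32534/((-11*(-23 - (-5*1)*(-2)))) = 18598*(-1/21268) + 32534/((-11*(-23 - (-5)*(-2)))) = -9299/10634 + 32534/((-11*(-23 - 1*10))) = -9299/10634 + 32534/((-11*(-23 - 10))) = -9299/10634 + 32534/((-11*(-33))) = -9299/10634 + 32534/363 = 342591019/3860142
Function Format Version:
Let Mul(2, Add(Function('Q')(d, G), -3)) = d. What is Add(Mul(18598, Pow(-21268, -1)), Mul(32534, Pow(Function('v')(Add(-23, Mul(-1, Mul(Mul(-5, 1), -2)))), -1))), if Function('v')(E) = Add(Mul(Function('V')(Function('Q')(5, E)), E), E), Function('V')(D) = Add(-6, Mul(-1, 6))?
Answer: Rational(342591019, 3860142) ≈ 88.751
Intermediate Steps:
Function('Q')(d, G) = Add(3, Mul(Rational(1, 2), d))
Function('V')(D) = -12 (Function('V')(D) = Add(-6, -6) = -12)
Function('v')(E) = Mul(-11, E) (Function('v')(E) = Add(Mul(-12, E), E) = Mul(-11, E))
Add(Mul(18598, Pow(-21268, -1)), Mul(32534, Pow(Function('v')(Add(-23, Mul(-1, Mul(Mul(-5, 1), -2)))), -1))) = Add(Mul(18598, Pow(-21268, -1)), Mul(32534, Pow(Mul(-11, Add(-23, Mul(-1, Mul(Mul(-5, 1), -2)))), -1))) = Add(Mul(18598, Rational(-1, 21268)), Mul(32534, Pow(Mul(-11, Add(-23, Mul(-1, Mul(-5, -2)))), -1))) = Add(Rational(-9299, 10634), Mul(32534, Pow(Mul(-11, Add(-23, Mul(-1, 10))), -1))) = Add(Rational(-9299, 10634), Mul(32534, Pow(Mul(-11, Add(-23, -10)), -1))) = Add(Rational(-9299, 10634), Mul(32534, Pow(Mul(-11, -33), -1))) = Add(Rational(-9299, 10634), Mul(32534, Pow(363, -1))) = Add(Rational(-9299, 10634), Mul(32534, Rational(1, 363))) = Add(Rational(-9299, 10634), Rational(32534, 363)) = Rational(342591019, 3860142)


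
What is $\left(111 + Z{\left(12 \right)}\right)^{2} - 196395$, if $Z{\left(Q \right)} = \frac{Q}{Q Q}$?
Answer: $- \frac{26503991}{144} \approx -1.8406 \cdot 10^{5}$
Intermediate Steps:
$Z{\left(Q \right)} = \frac{1}{Q}$ ($Z{\left(Q \right)} = \frac{Q}{Q^{2}} = \frac{1}{Q}$)
$\left(111 + Z{\left(12 \right)}\right)^{2} - 196395 = \left(111 + \frac{1}{12}\right)^{2} - 196395 = \left(\frac{1333}{12}\right)^{2} - 196395 = \frac{1776889}{144} - 196395 = - \frac{26503991}{144}$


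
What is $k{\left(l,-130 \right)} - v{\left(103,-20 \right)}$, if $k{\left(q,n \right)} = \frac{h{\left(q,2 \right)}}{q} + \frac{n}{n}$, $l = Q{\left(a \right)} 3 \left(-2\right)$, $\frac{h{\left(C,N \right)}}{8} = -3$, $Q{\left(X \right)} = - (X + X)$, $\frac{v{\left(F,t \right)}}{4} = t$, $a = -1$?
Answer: $83$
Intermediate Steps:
$v{\left(F,t \right)} = 4 t$
$Q{\left(X \right)} = - 2 X$
$h{\left(C,N \right)} = -24$ ($h{\left(C,N \right)} = 8 \left(-3\right) = -24$)
$l = -12$ ($l = \left(-2\right) \left(-1\right) 3 \left(-2\right) = 2 \cdot 3 \left(-2\right) = 6 \left(-2\right) = -12$)
$k{\left(q,n \right)} = 1 - \frac{24}{q}$ ($k{\left(q,n \right)} = - \frac{24}{q} + \frac{n}{n} = - \frac{24}{q} + 1 = 1 - \frac{24}{q}$)
$k{\left(l,-130 \right)} - v{\left(103,-20 \right)} = \frac{-24 - 12}{-12} - 4 \left(-20\right) = \left(- \frac{1}{12}\right) \left(-36\right) - -80 = 3 + 80 = 83$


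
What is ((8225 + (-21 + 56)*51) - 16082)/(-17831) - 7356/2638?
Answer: -5233950/2138099 ≈ -2.4479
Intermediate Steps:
((8225 + (-21 + 56)*51) - 16082)/(-17831) - 7356/2638 = ((8225 + 35*51) - 16082)*(-1/17831) - 7356*1/2638 = ((8225 + 1785) - 16082)*(-1/17831) - 3678/1319 = (10010 - 16082)*(-1/17831) - 3678/1319 = -6072*(-1/17831) - 3678/1319 = 552/1621 - 3678/1319 = -5233950/2138099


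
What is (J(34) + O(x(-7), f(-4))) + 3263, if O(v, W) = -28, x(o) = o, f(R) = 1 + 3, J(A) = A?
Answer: 3269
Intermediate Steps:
f(R) = 4
(J(34) + O(x(-7), f(-4))) + 3263 = (34 - 28) + 3263 = 6 + 3263 = 3269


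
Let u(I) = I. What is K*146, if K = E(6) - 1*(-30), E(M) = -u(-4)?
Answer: 4964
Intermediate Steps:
E(M) = 4 (E(M) = -1*(-4) = 4)
K = 34 (K = 4 - 1*(-30) = 4 + 30 = 34)
K*146 = 34*146 = 4964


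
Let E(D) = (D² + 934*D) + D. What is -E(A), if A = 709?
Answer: -1165596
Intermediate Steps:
E(D) = D² + 935*D
-E(A) = -709*(935 + 709) = -709*1644 = -1*1165596 = -1165596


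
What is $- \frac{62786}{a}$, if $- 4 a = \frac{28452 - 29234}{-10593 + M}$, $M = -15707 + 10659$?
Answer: $\frac{1964071652}{391} \approx 5.0232 \cdot 10^{6}$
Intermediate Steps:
$M = -5048$
$a = - \frac{391}{31282}$ ($a = - \frac{\left(28452 - 29234\right) \frac{1}{-10593 - 5048}}{4} = - \frac{\left(-782\right) \frac{1}{-15641}}{4} = - \frac{\left(-782\right) \left(- \frac{1}{15641}\right)}{4} = \left(- \frac{1}{4}\right) \frac{782}{15641} = - \frac{391}{31282} \approx -0.012499$)
$- \frac{62786}{a} = - \frac{62786}{- \frac{391}{31282}} = \left(-62786\right) \left(- \frac{31282}{391}\right) = \frac{1964071652}{391}$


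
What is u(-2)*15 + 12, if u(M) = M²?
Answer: 72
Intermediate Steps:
u(-2)*15 + 12 = (-2)²*15 + 12 = 4*15 + 12 = 60 + 12 = 72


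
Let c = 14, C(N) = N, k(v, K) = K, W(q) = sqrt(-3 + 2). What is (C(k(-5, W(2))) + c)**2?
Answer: (14 + I)**2 ≈ 195.0 + 28.0*I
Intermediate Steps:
W(q) = I (W(q) = sqrt(-1) = I)
(C(k(-5, W(2))) + c)**2 = (I + 14)**2 = (14 + I)**2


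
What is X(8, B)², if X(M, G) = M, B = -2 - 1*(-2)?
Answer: 64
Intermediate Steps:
B = 0 (B = -2 + 2 = 0)
X(8, B)² = 8² = 64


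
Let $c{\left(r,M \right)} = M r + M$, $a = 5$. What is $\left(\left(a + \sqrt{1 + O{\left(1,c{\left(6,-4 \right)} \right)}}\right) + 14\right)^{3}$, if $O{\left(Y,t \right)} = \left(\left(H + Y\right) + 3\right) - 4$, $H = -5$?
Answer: $6631 + 2158 i \approx 6631.0 + 2158.0 i$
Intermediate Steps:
$c{\left(r,M \right)} = M + M r$
$O{\left(Y,t \right)} = -6 + Y$ ($O{\left(Y,t \right)} = \left(\left(-5 + Y\right) + 3\right) - 4 = \left(-2 + Y\right) - 4 = -6 + Y$)
$\left(\left(a + \sqrt{1 + O{\left(1,c{\left(6,-4 \right)} \right)}}\right) + 14\right)^{3} = \left(\left(5 + \sqrt{1 + \left(-6 + 1\right)}\right) + 14\right)^{3} = \left(\left(5 + \sqrt{1 - 5}\right) + 14\right)^{3} = \left(\left(5 + \sqrt{-4}\right) + 14\right)^{3} = \left(\left(5 + 2 i\right) + 14\right)^{3} = \left(19 + 2 i\right)^{3}$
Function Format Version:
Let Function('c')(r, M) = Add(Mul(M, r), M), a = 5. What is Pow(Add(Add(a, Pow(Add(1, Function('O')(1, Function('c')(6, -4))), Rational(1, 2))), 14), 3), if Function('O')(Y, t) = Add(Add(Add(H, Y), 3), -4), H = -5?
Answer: Add(6631, Mul(2158, I)) ≈ Add(6631.0, Mul(2158.0, I))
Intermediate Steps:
Function('c')(r, M) = Add(M, Mul(M, r))
Function('O')(Y, t) = Add(-6, Y) (Function('O')(Y, t) = Add(Add(Add(-5, Y), 3), -4) = Add(Add(-2, Y), -4) = Add(-6, Y))
Pow(Add(Add(a, Pow(Add(1, Function('O')(1, Function('c')(6, -4))), Rational(1, 2))), 14), 3) = Pow(Add(Add(5, Pow(Add(1, Add(-6, 1)), Rational(1, 2))), 14), 3) = Pow(Add(Add(5, Pow(Add(1, -5), Rational(1, 2))), 14), 3) = Pow(Add(Add(5, Pow(-4, Rational(1, 2))), 14), 3) = Pow(Add(Add(5, Mul(2, I)), 14), 3) = Pow(Add(19, Mul(2, I)), 3)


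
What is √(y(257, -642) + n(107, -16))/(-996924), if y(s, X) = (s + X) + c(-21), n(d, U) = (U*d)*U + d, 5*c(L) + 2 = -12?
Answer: -√169445/2492310 ≈ -0.00016516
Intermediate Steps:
c(L) = -14/5 (c(L) = -⅖ + (⅕)*(-12) = -⅖ - 12/5 = -14/5)
n(d, U) = d + d*U² (n(d, U) = d*U² + d = d + d*U²)
y(s, X) = -14/5 + X + s (y(s, X) = (s + X) - 14/5 = (X + s) - 14/5 = -14/5 + X + s)
√(y(257, -642) + n(107, -16))/(-996924) = √((-14/5 - 642 + 257) + 107*(1 + (-16)²))/(-996924) = √(-1939/5 + 107*(1 + 256))*(-1/996924) = √(-1939/5 + 107*257)*(-1/996924) = √(-1939/5 + 27499)*(-1/996924) = √(135556/5)*(-1/996924) = (2*√169445/5)*(-1/996924) = -√169445/2492310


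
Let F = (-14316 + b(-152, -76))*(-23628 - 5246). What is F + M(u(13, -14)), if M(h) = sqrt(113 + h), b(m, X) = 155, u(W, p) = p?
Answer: 408884714 + 3*sqrt(11) ≈ 4.0888e+8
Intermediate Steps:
F = 408884714 (F = (-14316 + 155)*(-23628 - 5246) = -14161*(-28874) = 408884714)
F + M(u(13, -14)) = 408884714 + sqrt(113 - 14) = 408884714 + sqrt(99) = 408884714 + 3*sqrt(11)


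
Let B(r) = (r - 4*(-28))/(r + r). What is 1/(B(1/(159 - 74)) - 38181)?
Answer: -2/66841 ≈ -2.9922e-5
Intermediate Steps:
B(r) = (112 + r)/(2*r) (B(r) = (r + 112)/((2*r)) = (112 + r)*(1/(2*r)) = (112 + r)/(2*r))
1/(B(1/(159 - 74)) - 38181) = 1/((112 + 1/(159 - 74))/(2*(1/(159 - 74))) - 38181) = 1/((112 + 1/85)/(2*(1/85)) - 38181) = 1/((½)*85*(9521/85) - 38181) = 1/(9521/2 - 38181) = 1/(-66841/2) = -2/66841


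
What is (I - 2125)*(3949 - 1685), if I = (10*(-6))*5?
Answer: -5490200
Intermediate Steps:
I = -300 (I = -60*5 = -300)
(I - 2125)*(3949 - 1685) = (-300 - 2125)*(3949 - 1685) = -2425*2264 = -5490200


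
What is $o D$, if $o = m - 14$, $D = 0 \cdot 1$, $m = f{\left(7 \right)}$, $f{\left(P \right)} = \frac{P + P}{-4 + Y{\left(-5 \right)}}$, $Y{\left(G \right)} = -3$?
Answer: $0$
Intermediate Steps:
$f{\left(P \right)} = - \frac{2 P}{7}$ ($f{\left(P \right)} = \frac{P + P}{-4 - 3} = \frac{2 P}{-7} = 2 P \left(- \frac{1}{7}\right) = - \frac{2 P}{7}$)
$m = -2$ ($m = \left(- \frac{2}{7}\right) 7 = -2$)
$D = 0$
$o = -16$ ($o = -2 - 14 = -16$)
$o D = \left(-16\right) 0 = 0$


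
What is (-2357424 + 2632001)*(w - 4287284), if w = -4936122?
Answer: -2532535149262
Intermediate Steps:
(-2357424 + 2632001)*(w - 4287284) = (-2357424 + 2632001)*(-4936122 - 4287284) = 274577*(-9223406) = -2532535149262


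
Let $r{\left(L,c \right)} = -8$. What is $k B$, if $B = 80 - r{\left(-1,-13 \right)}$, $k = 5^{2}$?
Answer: $2200$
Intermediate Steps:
$k = 25$
$B = 88$ ($B = 80 - -8 = 80 + 8 = 88$)
$k B = 25 \cdot 88 = 2200$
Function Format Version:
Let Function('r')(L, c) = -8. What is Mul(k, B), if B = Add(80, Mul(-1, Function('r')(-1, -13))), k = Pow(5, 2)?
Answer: 2200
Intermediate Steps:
k = 25
B = 88 (B = Add(80, Mul(-1, -8)) = Add(80, 8) = 88)
Mul(k, B) = Mul(25, 88) = 2200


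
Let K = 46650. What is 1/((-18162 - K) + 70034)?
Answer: 1/5222 ≈ 0.00019150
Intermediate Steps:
1/((-18162 - K) + 70034) = 1/((-18162 - 1*46650) + 70034) = 1/((-18162 - 46650) + 70034) = 1/(-64812 + 70034) = 1/5222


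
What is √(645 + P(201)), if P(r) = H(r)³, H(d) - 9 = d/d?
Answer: √1645 ≈ 40.559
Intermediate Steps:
H(d) = 10 (H(d) = 9 + d/d = 9 + 1 = 10)
P(r) = 1000 (P(r) = 10³ = 1000)
√(645 + P(201)) = √(645 + 1000) = √1645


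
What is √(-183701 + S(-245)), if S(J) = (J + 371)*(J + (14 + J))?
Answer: 7*I*√4973 ≈ 493.64*I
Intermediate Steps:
S(J) = (14 + 2*J)*(371 + J) (S(J) = (371 + J)*(14 + 2*J) = (14 + 2*J)*(371 + J))
√(-183701 + S(-245)) = √(-183701 + (5194 + 2*(-245)² + 756*(-245))) = √(-183701 + (5194 + 2*60025 - 185220)) = √(-183701 + (5194 + 120050 - 185220)) = √(-183701 - 59976) = √(-243677) = 7*I*√4973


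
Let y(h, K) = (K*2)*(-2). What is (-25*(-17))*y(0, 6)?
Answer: -10200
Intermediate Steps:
y(h, K) = -4*K (y(h, K) = (2*K)*(-2) = -4*K)
(-25*(-17))*y(0, 6) = (-25*(-17))*(-4*6) = 425*(-24) = -10200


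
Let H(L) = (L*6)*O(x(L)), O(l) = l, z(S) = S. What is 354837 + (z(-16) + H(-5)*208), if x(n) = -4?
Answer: 379781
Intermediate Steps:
H(L) = -24*L (H(L) = (L*6)*(-4) = (6*L)*(-4) = -24*L)
354837 + (z(-16) + H(-5)*208) = 354837 + (-16 - 24*(-5)*208) = 354837 + (-16 + 120*208) = 354837 + (-16 + 24960) = 354837 + 24944 = 379781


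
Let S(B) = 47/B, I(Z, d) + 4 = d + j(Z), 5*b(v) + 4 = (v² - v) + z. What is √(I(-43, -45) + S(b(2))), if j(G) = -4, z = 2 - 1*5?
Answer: 10*I ≈ 10.0*I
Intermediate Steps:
z = -3 (z = 2 - 5 = -3)
b(v) = -7/5 - v/5 + v²/5 (b(v) = -⅘ + ((v² - v) - 3)/5 = -⅘ + (-3 + v² - v)/5 = -⅘ + (-⅗ - v/5 + v²/5) = -7/5 - v/5 + v²/5)
I(Z, d) = -8 + d (I(Z, d) = -4 + (d - 4) = -4 + (-4 + d) = -8 + d)
√(I(-43, -45) + S(b(2))) = √((-8 - 45) + 47/(-7/5 - ⅕*2 + (⅕)*2²)) = √(-53 + 47/(-7/5 - ⅖ + (⅕)*4)) = √(-53 + 47/(-7/5 - ⅖ + ⅘)) = √(-53 + 47/(-1)) = √(-53 + 47*(-1)) = √(-53 - 47) = √(-100) = 10*I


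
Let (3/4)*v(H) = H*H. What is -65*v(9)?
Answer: -7020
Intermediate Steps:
v(H) = 4*H²/3 (v(H) = 4*(H*H)/3 = 4*H²/3)
-65*v(9) = -260*9²/3 = -260*81/3 = -65*108 = -7020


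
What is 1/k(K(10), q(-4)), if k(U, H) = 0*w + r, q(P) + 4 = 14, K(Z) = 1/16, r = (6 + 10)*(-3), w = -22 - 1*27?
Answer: -1/48 ≈ -0.020833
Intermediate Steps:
w = -49 (w = -22 - 27 = -49)
r = -48 (r = 16*(-3) = -48)
K(Z) = 1/16
q(P) = 10 (q(P) = -4 + 14 = 10)
k(U, H) = -48 (k(U, H) = 0*(-49) - 48 = 0 - 48 = -48)
1/k(K(10), q(-4)) = 1/(-48) = -1/48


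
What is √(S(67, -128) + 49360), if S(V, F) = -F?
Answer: 4*√3093 ≈ 222.46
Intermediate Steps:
√(S(67, -128) + 49360) = √(-1*(-128) + 49360) = √(128 + 49360) = √49488 = 4*√3093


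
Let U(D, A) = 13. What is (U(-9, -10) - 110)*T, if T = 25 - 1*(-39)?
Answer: -6208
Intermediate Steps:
T = 64 (T = 25 + 39 = 64)
(U(-9, -10) - 110)*T = (13 - 110)*64 = -97*64 = -6208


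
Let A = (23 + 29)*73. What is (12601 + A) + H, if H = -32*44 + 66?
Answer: 15055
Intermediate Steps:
H = -1342 (H = -1408 + 66 = -1342)
A = 3796 (A = 52*73 = 3796)
(12601 + A) + H = (12601 + 3796) - 1342 = 16397 - 1342 = 15055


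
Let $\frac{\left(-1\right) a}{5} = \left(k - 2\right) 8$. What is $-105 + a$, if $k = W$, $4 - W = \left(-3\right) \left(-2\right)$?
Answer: $55$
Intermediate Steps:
$W = -2$ ($W = 4 - \left(-3\right) \left(-2\right) = 4 - 6 = -2$)
$k = -2$
$a = 160$ ($a = - 5 \left(-2 - 2\right) 8 = - 5 \left(\left(-4\right) 8\right) = \left(-5\right) \left(-32\right) = 160$)
$-105 + a = -105 + 160 = 55$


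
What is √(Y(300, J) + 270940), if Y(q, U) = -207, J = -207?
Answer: √270733 ≈ 520.32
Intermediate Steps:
√(Y(300, J) + 270940) = √(-207 + 270940) = √270733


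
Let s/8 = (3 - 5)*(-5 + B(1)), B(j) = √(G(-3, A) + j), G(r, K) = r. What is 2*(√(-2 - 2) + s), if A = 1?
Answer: 160 + 4*I - 32*I*√2 ≈ 160.0 - 41.255*I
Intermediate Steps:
B(j) = √(-3 + j)
s = 80 - 16*I*√2 (s = 8*((3 - 5)*(-5 + √(-3 + 1))) = 8*(-2*(-5 + √(-2))) = 8*(-2*(-5 + I*√2)) = 8*(10 - 2*I*√2) = 80 - 16*I*√2 ≈ 80.0 - 22.627*I)
2*(√(-2 - 2) + s) = 2*(√(-2 - 2) + (80 - 16*I*√2)) = 2*(√(-4) + (80 - 16*I*√2)) = 2*(2*I + (80 - 16*I*√2)) = 2*(80 + 2*I - 16*I*√2) = 160 + 4*I - 32*I*√2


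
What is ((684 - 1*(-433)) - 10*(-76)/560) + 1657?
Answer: 38855/14 ≈ 2775.4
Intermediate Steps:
((684 - 1*(-433)) - 10*(-76)/560) + 1657 = ((684 + 433) + 760*(1/560)) + 1657 = (1117 + 19/14) + 1657 = 15657/14 + 1657 = 38855/14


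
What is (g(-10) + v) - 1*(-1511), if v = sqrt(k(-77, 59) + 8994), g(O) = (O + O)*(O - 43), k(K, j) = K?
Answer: 2571 + sqrt(8917) ≈ 2665.4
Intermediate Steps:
g(O) = 2*O*(-43 + O) (g(O) = (2*O)*(-43 + O) = 2*O*(-43 + O))
v = sqrt(8917) (v = sqrt(-77 + 8994) = sqrt(8917) ≈ 94.430)
(g(-10) + v) - 1*(-1511) = (2*(-10)*(-43 - 10) + sqrt(8917)) - 1*(-1511) = (2*(-10)*(-53) + sqrt(8917)) + 1511 = (1060 + sqrt(8917)) + 1511 = 2571 + sqrt(8917)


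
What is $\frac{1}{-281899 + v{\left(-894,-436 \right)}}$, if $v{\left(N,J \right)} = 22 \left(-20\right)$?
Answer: $- \frac{1}{282339} \approx -3.5418 \cdot 10^{-6}$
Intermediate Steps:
$v{\left(N,J \right)} = -440$
$\frac{1}{-281899 + v{\left(-894,-436 \right)}} = \frac{1}{-281899 - 440} = \frac{1}{-282339} = - \frac{1}{282339}$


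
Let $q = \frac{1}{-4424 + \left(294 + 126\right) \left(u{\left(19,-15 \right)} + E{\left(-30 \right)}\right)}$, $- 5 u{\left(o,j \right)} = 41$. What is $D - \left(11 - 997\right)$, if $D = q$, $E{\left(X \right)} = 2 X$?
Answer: $\frac{32605047}{33068} \approx 986.0$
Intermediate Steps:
$u{\left(o,j \right)} = - \frac{41}{5}$ ($u{\left(o,j \right)} = \left(- \frac{1}{5}\right) 41 = - \frac{41}{5}$)
$q = - \frac{1}{33068}$ ($q = \frac{1}{-4424 + \left(294 + 126\right) \left(- \frac{41}{5} + 2 \left(-30\right)\right)} = \frac{1}{-4424 + 420 \left(- \frac{41}{5} - 60\right)} = \frac{1}{-4424 + 420 \left(- \frac{341}{5}\right)} = \frac{1}{-4424 - 28644} = \frac{1}{-33068} = - \frac{1}{33068} \approx -3.0241 \cdot 10^{-5}$)
$D = - \frac{1}{33068} \approx -3.0241 \cdot 10^{-5}$
$D - \left(11 - 997\right) = - \frac{1}{33068} - \left(11 - 997\right) = - \frac{1}{33068} - -986 = - \frac{1}{33068} + 986 = \frac{32605047}{33068}$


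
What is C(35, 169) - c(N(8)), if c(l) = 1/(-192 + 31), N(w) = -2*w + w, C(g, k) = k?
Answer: 27210/161 ≈ 169.01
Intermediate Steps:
N(w) = -w
c(l) = -1/161 (c(l) = 1/(-161) = -1/161)
C(35, 169) - c(N(8)) = 169 - 1*(-1/161) = 169 + 1/161 = 27210/161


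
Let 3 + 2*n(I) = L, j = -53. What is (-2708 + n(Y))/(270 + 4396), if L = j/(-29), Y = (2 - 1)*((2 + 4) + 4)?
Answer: -78549/135314 ≈ -0.58049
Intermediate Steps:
Y = 10 (Y = 1*(6 + 4) = 1*10 = 10)
L = 53/29 (L = -53/(-29) = -53*(-1/29) = 53/29 ≈ 1.8276)
n(I) = -17/29 (n(I) = -3/2 + (½)*(53/29) = -3/2 + 53/58 = -17/29)
(-2708 + n(Y))/(270 + 4396) = (-2708 - 17/29)/(270 + 4396) = -78549/29/4666 = -78549/29*1/4666 = -78549/135314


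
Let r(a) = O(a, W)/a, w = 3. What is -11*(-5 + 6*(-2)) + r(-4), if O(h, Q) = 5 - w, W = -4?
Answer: 373/2 ≈ 186.50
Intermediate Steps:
O(h, Q) = 2 (O(h, Q) = 5 - 1*3 = 5 - 3 = 2)
r(a) = 2/a
-11*(-5 + 6*(-2)) + r(-4) = -11*(-5 + 6*(-2)) + 2/(-4) = -11*(-5 - 12) + 2*(-¼) = -11*(-17) - ½ = 187 - ½ = 373/2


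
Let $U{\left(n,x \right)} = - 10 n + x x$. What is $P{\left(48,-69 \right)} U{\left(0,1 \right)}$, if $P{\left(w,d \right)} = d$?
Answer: $-69$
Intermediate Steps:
$U{\left(n,x \right)} = x^{2} - 10 n$ ($U{\left(n,x \right)} = - 10 n + x^{2} = x^{2} - 10 n$)
$P{\left(48,-69 \right)} U{\left(0,1 \right)} = - 69 \left(1^{2} - 0\right) = - 69 \left(1 + 0\right) = \left(-69\right) 1 = -69$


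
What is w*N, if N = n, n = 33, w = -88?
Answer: -2904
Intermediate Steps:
N = 33
w*N = -88*33 = -2904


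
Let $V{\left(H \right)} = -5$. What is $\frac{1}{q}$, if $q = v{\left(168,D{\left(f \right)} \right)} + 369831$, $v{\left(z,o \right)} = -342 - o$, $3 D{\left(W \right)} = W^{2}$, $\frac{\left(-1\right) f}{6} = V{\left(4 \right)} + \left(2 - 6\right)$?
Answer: $\frac{1}{368517} \approx 2.7136 \cdot 10^{-6}$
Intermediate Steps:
$f = 54$ ($f = - 6 \left(-5 + \left(2 - 6\right)\right) = - 6 \left(-5 - 4\right) = \left(-6\right) \left(-9\right) = 54$)
$D{\left(W \right)} = \frac{W^{2}}{3}$
$q = 368517$ ($q = \left(-342 - \frac{54^{2}}{3}\right) + 369831 = \left(-342 - \frac{1}{3} \cdot 2916\right) + 369831 = \left(-342 - 972\right) + 369831 = -1314 + 369831 = 368517$)
$\frac{1}{q} = \frac{1}{368517}$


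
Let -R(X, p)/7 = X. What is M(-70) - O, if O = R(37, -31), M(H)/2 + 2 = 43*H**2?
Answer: 421655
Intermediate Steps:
R(X, p) = -7*X
M(H) = -4 + 86*H**2 (M(H) = -4 + 2*(43*H**2) = -4 + 86*H**2)
O = -259 (O = -7*37 = -259)
M(-70) - O = (-4 + 86*(-70)**2) - 1*(-259) = (-4 + 86*4900) + 259 = (-4 + 421400) + 259 = 421396 + 259 = 421655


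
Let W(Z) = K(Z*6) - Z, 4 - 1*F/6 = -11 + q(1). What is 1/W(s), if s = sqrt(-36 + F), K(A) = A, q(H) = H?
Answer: sqrt(3)/60 ≈ 0.028868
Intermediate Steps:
F = 84 (F = 24 - 6*(-11 + 1) = 24 - 6*(-10) = 24 + 60 = 84)
s = 4*sqrt(3) (s = sqrt(-36 + 84) = sqrt(48) = 4*sqrt(3) ≈ 6.9282)
W(Z) = 5*Z (W(Z) = Z*6 - Z = 6*Z - Z = 5*Z)
1/W(s) = 1/(5*(4*sqrt(3))) = 1/(20*sqrt(3)) = sqrt(3)/60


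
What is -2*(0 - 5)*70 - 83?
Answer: 617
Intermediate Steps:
-2*(0 - 5)*70 - 83 = -2*(-5)*70 - 83 = 10*70 - 83 = 700 - 83 = 617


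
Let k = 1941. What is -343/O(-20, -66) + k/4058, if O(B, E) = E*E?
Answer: 3531551/8838324 ≈ 0.39957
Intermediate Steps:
O(B, E) = E²
-343/O(-20, -66) + k/4058 = -343/((-66)²) + 1941/4058 = -343/4356 + 1941*(1/4058) = -343*1/4356 + 1941/4058 = -343/4356 + 1941/4058 = 3531551/8838324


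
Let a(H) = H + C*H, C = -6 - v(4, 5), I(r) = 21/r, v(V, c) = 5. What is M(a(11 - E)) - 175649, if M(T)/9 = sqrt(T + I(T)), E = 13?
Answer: -175649 + 9*sqrt(2105)/10 ≈ -1.7561e+5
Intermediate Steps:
C = -11 (C = -6 - 1*5 = -6 - 5 = -11)
a(H) = -10*H (a(H) = H - 11*H = -10*H)
M(T) = 9*sqrt(T + 21/T)
M(a(11 - E)) - 175649 = 9*sqrt(-10*(11 - 1*13) + 21/((-10*(11 - 1*13)))) - 175649 = 9*sqrt(-10*(11 - 13) + 21/((-10*(11 - 13)))) - 175649 = 9*sqrt(-10*(-2) + 21/((-10*(-2)))) - 175649 = 9*sqrt(20 + 21/20) - 175649 = 9*sqrt(421/20) - 175649 = 9*(sqrt(2105)/10) - 175649 = 9*sqrt(2105)/10 - 175649 = -175649 + 9*sqrt(2105)/10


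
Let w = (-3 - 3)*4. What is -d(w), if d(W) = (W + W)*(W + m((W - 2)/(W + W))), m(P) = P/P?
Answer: -1104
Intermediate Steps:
m(P) = 1
w = -24 (w = -6*4 = -24)
d(W) = 2*W*(1 + W) (d(W) = (W + W)*(W + 1) = (2*W)*(1 + W) = 2*W*(1 + W))
-d(w) = -2*(-24)*(1 - 24) = -2*(-24)*(-23) = -1*1104 = -1104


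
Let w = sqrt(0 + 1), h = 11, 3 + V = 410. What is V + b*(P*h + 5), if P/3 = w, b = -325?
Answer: -11943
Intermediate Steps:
V = 407 (V = -3 + 410 = 407)
w = 1 (w = sqrt(1) = 1)
P = 3 (P = 3*1 = 3)
V + b*(P*h + 5) = 407 - 325*(3*11 + 5) = 407 - 325*(33 + 5) = 407 - 325*38 = 407 - 12350 = -11943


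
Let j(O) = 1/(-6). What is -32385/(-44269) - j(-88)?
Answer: 238579/265614 ≈ 0.89822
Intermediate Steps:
j(O) = -⅙
-32385/(-44269) - j(-88) = -32385/(-44269) - 1*(-⅙) = -32385*(-1/44269) + ⅙ = 32385/44269 + ⅙ = 238579/265614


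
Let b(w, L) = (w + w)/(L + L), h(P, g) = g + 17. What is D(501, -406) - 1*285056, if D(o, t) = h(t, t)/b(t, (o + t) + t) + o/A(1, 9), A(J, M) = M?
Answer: -347493343/1218 ≈ -2.8530e+5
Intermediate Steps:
h(P, g) = 17 + g
b(w, L) = w/L (b(w, L) = (2*w)/((2*L)) = (2*w)*(1/(2*L)) = w/L)
D(o, t) = o/9 + (17 + t)*(o + 2*t)/t (D(o, t) = (17 + t)/((t/((o + t) + t))) + o/9 = (17 + t)/((t/(o + 2*t))) + o*(⅑) = (17 + t)*((o + 2*t)/t) + o/9 = (17 + t)*(o + 2*t)/t + o/9 = o/9 + (17 + t)*(o + 2*t)/t)
D(501, -406) - 1*285056 = ((17 - 406)*(501 + 2*(-406)) + (⅑)*501*(-406))/(-406) - 1*285056 = -(-389*(501 - 812) - 67802/3)/406 - 285056 = -(-389*(-311) - 67802/3)/406 - 285056 = -(120979 - 67802/3)/406 - 285056 = -1/406*295135/3 - 285056 = -295135/1218 - 285056 = -347493343/1218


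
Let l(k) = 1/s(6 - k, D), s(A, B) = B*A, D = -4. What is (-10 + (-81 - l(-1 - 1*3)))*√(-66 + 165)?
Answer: -10917*√11/40 ≈ -905.19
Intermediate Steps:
s(A, B) = A*B
l(k) = 1/(-24 + 4*k) (l(k) = 1/((6 - k)*(-4)) = 1/(-24 + 4*k))
(-10 + (-81 - l(-1 - 1*3)))*√(-66 + 165) = (-10 + (-81 - 1/(4*(-6 + (-1 - 1*3)))))*√(-66 + 165) = (-10 + (-81 - 1/(4*(-6 + (-1 - 3)))))*√99 = (-10 + (-81 - 1/(4*(-6 - 4))))*(3*√11) = (-10 + (-81 - 1/(4*(-10))))*(3*√11) = (-10 + (-81 - (-1)/(4*10)))*(3*√11) = (-10 + (-81 - 1*(-1/40)))*(3*√11) = (-10 + (-81 + 1/40))*(3*√11) = (-10 - 3239/40)*(3*√11) = -10917*√11/40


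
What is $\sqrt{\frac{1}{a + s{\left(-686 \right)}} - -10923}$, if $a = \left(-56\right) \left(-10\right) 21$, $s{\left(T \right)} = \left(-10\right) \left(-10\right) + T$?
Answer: $\frac{\sqrt{1363826959922}}{11174} \approx 104.51$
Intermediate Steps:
$s{\left(T \right)} = 100 + T$
$a = 11760$ ($a = 560 \cdot 21 = 11760$)
$\sqrt{\frac{1}{a + s{\left(-686 \right)}} - -10923} = \sqrt{\frac{1}{11760 + \left(100 - 686\right)} - -10923} = \sqrt{\frac{1}{11760 - 586} + 10923} = \sqrt{\frac{1}{11174} + 10923} = \sqrt{\frac{122053603}{11174}} = \frac{\sqrt{1363826959922}}{11174}$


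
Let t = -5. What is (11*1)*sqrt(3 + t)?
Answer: 11*I*sqrt(2) ≈ 15.556*I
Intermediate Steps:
(11*1)*sqrt(3 + t) = (11*1)*sqrt(3 - 5) = 11*sqrt(-2) = 11*(I*sqrt(2)) = 11*I*sqrt(2)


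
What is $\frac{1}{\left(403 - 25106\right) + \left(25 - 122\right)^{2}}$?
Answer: $- \frac{1}{15294} \approx -6.5385 \cdot 10^{-5}$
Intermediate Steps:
$\frac{1}{\left(403 - 25106\right) + \left(25 - 122\right)^{2}} = \frac{1}{-24703 + \left(-97\right)^{2}} = \frac{1}{-24703 + 9409} = \frac{1}{-15294} = - \frac{1}{15294}$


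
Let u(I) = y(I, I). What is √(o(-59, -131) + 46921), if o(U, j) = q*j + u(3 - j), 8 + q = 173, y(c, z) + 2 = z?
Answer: √25438 ≈ 159.49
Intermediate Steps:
y(c, z) = -2 + z
u(I) = -2 + I
q = 165 (q = -8 + 173 = 165)
o(U, j) = 1 + 164*j (o(U, j) = 165*j + (-2 + (3 - j)) = 165*j + (1 - j) = 1 + 164*j)
√(o(-59, -131) + 46921) = √((1 + 164*(-131)) + 46921) = √((1 - 21484) + 46921) = √(-21483 + 46921) = √25438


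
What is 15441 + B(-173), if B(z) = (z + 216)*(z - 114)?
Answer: 3100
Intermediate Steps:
B(z) = (-114 + z)*(216 + z) (B(z) = (216 + z)*(-114 + z) = (-114 + z)*(216 + z))
15441 + B(-173) = 15441 + (-24624 + (-173)**2 + 102*(-173)) = 15441 + (-24624 + 29929 - 17646) = 15441 - 12341 = 3100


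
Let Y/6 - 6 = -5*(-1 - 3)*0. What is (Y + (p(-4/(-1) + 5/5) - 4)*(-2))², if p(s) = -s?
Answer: 2916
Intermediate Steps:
Y = 36 (Y = 36 + 6*(-5*(-1 - 3)*0) = 36 + 6*(-5*(-4)*0) = 36 + 6*(-1*(-20)*0) = 36 + 6*(20*0) = 36 + 6*0 = 36 + 0 = 36)
(Y + (p(-4/(-1) + 5/5) - 4)*(-2))² = (36 + (-(-4/(-1) + 5/5) - 4)*(-2))² = (36 + (-(-4*(-1) + 5*(⅕)) - 4)*(-2))² = (36 + (-(4 + 1) - 4)*(-2))² = (36 + (-1*5 - 4)*(-2))² = (36 + (-5 - 4)*(-2))² = (36 - 9*(-2))² = (36 + 18)² = 54² = 2916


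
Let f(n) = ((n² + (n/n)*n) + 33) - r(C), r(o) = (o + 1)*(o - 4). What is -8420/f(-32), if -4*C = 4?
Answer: -1684/205 ≈ -8.2146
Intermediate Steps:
C = -1 (C = -¼*4 = -1)
r(o) = (1 + o)*(-4 + o)
f(n) = 33 + n + n² (f(n) = ((n² + (n/n)*n) + 33) - (-4 + (-1)² - 3*(-1)) = ((n² + 1*n) + 33) - (-4 + 1 + 3) = ((n² + n) + 33) - 1*0 = ((n + n²) + 33) + 0 = (33 + n + n²) + 0 = 33 + n + n²)
-8420/f(-32) = -8420/(33 - 32 + (-32)²) = -8420/(33 - 32 + 1024) = -8420/1025 = -8420*1/1025 = -1684/205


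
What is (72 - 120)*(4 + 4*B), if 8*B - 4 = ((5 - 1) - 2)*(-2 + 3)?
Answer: -336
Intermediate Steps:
B = ¾ (B = ½ + (((5 - 1) - 2)*(-2 + 3))/8 = ½ + ((4 - 2)*1)/8 = ½ + (2*1)/8 = ½ + (⅛)*2 = ½ + ¼ = ¾ ≈ 0.75000)
(72 - 120)*(4 + 4*B) = (72 - 120)*(4 + 4*(¾)) = -48*(4 + 3) = -48*7 = -336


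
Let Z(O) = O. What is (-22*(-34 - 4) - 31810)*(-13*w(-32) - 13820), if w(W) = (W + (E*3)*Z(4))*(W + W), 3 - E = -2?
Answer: -293509624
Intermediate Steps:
E = 5 (E = 3 - 1*(-2) = 3 + 2 = 5)
w(W) = 2*W*(60 + W) (w(W) = (W + (5*3)*4)*(W + W) = (W + 15*4)*(2*W) = (W + 60)*(2*W) = (60 + W)*(2*W) = 2*W*(60 + W))
(-22*(-34 - 4) - 31810)*(-13*w(-32) - 13820) = (-22*(-34 - 4) - 31810)*(-26*(-32)*(60 - 32) - 13820) = (-22*(-38) - 31810)*(-26*(-32)*28 - 13820) = (836 - 31810)*(-13*(-1792) - 13820) = -30974*(23296 - 13820) = -30974*9476 = -293509624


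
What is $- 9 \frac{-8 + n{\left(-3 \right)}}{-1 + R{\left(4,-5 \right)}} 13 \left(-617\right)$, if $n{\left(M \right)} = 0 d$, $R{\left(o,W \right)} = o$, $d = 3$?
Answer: $-192504$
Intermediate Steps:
$n{\left(M \right)} = 0$ ($n{\left(M \right)} = 0 \cdot 3 = 0$)
$- 9 \frac{-8 + n{\left(-3 \right)}}{-1 + R{\left(4,-5 \right)}} 13 \left(-617\right) = - 9 \frac{-8 + 0}{-1 + 4} \cdot 13 \left(-617\right) = - 9 \left(- \frac{8}{3}\right) 13 \left(-617\right) = - \left(-24\right) 13 \left(-617\right) = - \left(-312\right) \left(-617\right) = \left(-1\right) 192504 = -192504$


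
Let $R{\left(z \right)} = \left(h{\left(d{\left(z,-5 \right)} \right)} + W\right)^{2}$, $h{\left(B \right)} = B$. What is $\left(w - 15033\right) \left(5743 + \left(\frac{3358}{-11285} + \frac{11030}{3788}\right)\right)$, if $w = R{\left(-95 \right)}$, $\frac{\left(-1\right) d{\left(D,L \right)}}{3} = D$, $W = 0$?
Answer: $\frac{4064372571927528}{10686895} \approx 3.8031 \cdot 10^{8}$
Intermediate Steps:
$d{\left(D,L \right)} = - 3 D$
$R{\left(z \right)} = 9 z^{2}$ ($R{\left(z \right)} = \left(- 3 z + 0\right)^{2} = \left(- 3 z\right)^{2} = 9 z^{2}$)
$w = 81225$ ($w = 9 \left(-95\right)^{2} = 9 \cdot 9025 = 81225$)
$\left(w - 15033\right) \left(5743 + \left(\frac{3358}{-11285} + \frac{11030}{3788}\right)\right) = \left(81225 - 15033\right) \left(5743 + \left(\frac{3358}{-11285} + \frac{11030}{3788}\right)\right) = 66192 \left(5743 + \left(3358 \left(- \frac{1}{11285}\right) + 11030 \cdot \frac{1}{3788}\right)\right) = 66192 \left(5743 + \left(- \frac{3358}{11285} + \frac{5515}{1894}\right)\right) = 66192 \left(5743 + \frac{55876723}{21373790}\right) = 66192 \cdot \frac{122805552693}{21373790} = \frac{4064372571927528}{10686895}$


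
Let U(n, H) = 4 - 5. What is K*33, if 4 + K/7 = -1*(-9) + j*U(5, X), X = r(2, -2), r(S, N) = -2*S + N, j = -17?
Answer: 5082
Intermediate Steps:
r(S, N) = N - 2*S
X = -6 (X = -2 - 2*2 = -2 - 4 = -6)
U(n, H) = -1
K = 154 (K = -28 + 7*(-1*(-9) - 17*(-1)) = -28 + 7*(9 + 17) = -28 + 7*26 = -28 + 182 = 154)
K*33 = 154*33 = 5082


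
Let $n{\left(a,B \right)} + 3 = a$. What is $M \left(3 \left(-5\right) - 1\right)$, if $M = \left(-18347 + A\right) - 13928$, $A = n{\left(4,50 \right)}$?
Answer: $516384$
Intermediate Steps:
$n{\left(a,B \right)} = -3 + a$
$A = 1$ ($A = -3 + 4 = 1$)
$M = -32274$ ($M = \left(-18347 + 1\right) - 13928 = -18346 - 13928 = -32274$)
$M \left(3 \left(-5\right) - 1\right) = - 32274 \left(3 \left(-5\right) - 1\right) = - 32274 \left(-15 - 1\right) = \left(-32274\right) \left(-16\right) = 516384$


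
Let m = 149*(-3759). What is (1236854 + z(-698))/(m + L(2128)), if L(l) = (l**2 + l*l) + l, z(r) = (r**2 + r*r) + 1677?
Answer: 2212939/8498805 ≈ 0.26038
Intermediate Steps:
z(r) = 1677 + 2*r**2 (z(r) = (r**2 + r**2) + 1677 = 2*r**2 + 1677 = 1677 + 2*r**2)
m = -560091
L(l) = l + 2*l**2 (L(l) = (l**2 + l**2) + l = 2*l**2 + l = l + 2*l**2)
(1236854 + z(-698))/(m + L(2128)) = (1236854 + (1677 + 2*(-698)**2))/(-560091 + 2128*(1 + 2*2128)) = (1236854 + (1677 + 2*487204))/(-560091 + 2128*(1 + 4256)) = (1236854 + (1677 + 974408))/(-560091 + 2128*4257) = (1236854 + 976085)/(-560091 + 9058896) = 2212939/8498805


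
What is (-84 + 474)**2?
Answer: 152100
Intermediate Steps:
(-84 + 474)**2 = 390**2 = 152100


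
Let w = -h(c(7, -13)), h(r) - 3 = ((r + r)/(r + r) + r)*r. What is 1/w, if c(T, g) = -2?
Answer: -⅕ ≈ -0.20000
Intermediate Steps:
h(r) = 3 + r*(1 + r) (h(r) = 3 + ((r + r)/(r + r) + r)*r = 3 + ((2*r)/((2*r)) + r)*r = 3 + ((2*r)*(1/(2*r)) + r)*r = 3 + (1 + r)*r = 3 + r*(1 + r))
w = -5 (w = -(3 - 2 + (-2)²) = -(3 - 2 + 4) = -1*5 = -5)
1/w = 1/(-5) = -⅕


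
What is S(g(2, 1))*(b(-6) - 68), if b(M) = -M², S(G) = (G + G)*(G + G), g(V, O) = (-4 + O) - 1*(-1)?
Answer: -1664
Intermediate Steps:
g(V, O) = -3 + O (g(V, O) = (-4 + O) + 1 = -3 + O)
S(G) = 4*G² (S(G) = (2*G)*(2*G) = 4*G²)
S(g(2, 1))*(b(-6) - 68) = (4*(-3 + 1)²)*(-1*(-6)² - 68) = (4*(-2)²)*(-1*36 - 68) = (4*4)*(-36 - 68) = 16*(-104) = -1664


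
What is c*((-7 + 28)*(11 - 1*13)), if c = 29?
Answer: -1218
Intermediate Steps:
c*((-7 + 28)*(11 - 1*13)) = 29*((-7 + 28)*(11 - 1*13)) = 29*(21*(11 - 13)) = 29*(21*(-2)) = 29*(-42) = -1218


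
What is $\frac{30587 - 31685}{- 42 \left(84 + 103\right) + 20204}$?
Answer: $- \frac{549}{6175} \approx -0.088907$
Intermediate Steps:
$\frac{30587 - 31685}{- 42 \left(84 + 103\right) + 20204} = - \frac{1098}{\left(-42\right) 187 + 20204} = - \frac{1098}{-7854 + 20204} = - \frac{1098}{12350} = \left(-1098\right) \frac{1}{12350} = - \frac{549}{6175}$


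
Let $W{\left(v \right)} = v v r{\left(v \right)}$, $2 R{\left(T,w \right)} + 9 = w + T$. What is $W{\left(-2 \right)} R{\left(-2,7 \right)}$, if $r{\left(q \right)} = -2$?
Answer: $16$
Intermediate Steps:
$R{\left(T,w \right)} = - \frac{9}{2} + \frac{T}{2} + \frac{w}{2}$ ($R{\left(T,w \right)} = - \frac{9}{2} + \frac{w + T}{2} = - \frac{9}{2} + \frac{T + w}{2} = - \frac{9}{2} + \left(\frac{T}{2} + \frac{w}{2}\right) = - \frac{9}{2} + \frac{T}{2} + \frac{w}{2}$)
$W{\left(v \right)} = - 2 v^{2}$ ($W{\left(v \right)} = v v \left(-2\right) = v^{2} \left(-2\right) = - 2 v^{2}$)
$W{\left(-2 \right)} R{\left(-2,7 \right)} = - 2 \left(-2\right)^{2} \left(- \frac{9}{2} + \frac{1}{2} \left(-2\right) + \frac{1}{2} \cdot 7\right) = \left(-2\right) 4 \left(- \frac{9}{2} - 1 + \frac{7}{2}\right) = \left(-8\right) \left(-2\right) = 16$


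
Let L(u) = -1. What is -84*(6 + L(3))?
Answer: -420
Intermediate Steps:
-84*(6 + L(3)) = -84*(6 - 1) = -84*5 = -420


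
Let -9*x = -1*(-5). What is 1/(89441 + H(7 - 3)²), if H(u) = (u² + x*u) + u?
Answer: 81/7270321 ≈ 1.1141e-5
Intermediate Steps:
x = -5/9 (x = -(-1)*(-5)/9 = -⅑*5 = -5/9 ≈ -0.55556)
H(u) = u² + 4*u/9 (H(u) = (u² - 5*u/9) + u = u² + 4*u/9)
1/(89441 + H(7 - 3)²) = 1/(89441 + ((7 - 3)*(4 + 9*(7 - 3))/9)²) = 1/(89441 + ((⅑)*4*(4 + 9*4))²) = 1/(89441 + ((⅑)*4*(4 + 36))²) = 1/(89441 + ((⅑)*4*40)²) = 1/(89441 + (160/9)²) = 1/(89441 + 25600/81) = 1/(7270321/81) = 81/7270321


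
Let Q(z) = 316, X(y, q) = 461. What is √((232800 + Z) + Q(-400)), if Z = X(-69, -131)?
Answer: 3*√25953 ≈ 483.30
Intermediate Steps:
Z = 461
√((232800 + Z) + Q(-400)) = √((232800 + 461) + 316) = √(233261 + 316) = √233577 = 3*√25953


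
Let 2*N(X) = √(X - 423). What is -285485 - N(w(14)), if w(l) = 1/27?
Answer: -285485 - I*√8565/9 ≈ -2.8549e+5 - 10.283*I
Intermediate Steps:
w(l) = 1/27
N(X) = √(-423 + X)/2 (N(X) = √(X - 423)/2 = √(-423 + X)/2)
-285485 - N(w(14)) = -285485 - √(-423 + 1/27)/2 = -285485 - √(-11420/27)/2 = -285485 - 2*I*√8565/9/2 = -285485 - I*√8565/9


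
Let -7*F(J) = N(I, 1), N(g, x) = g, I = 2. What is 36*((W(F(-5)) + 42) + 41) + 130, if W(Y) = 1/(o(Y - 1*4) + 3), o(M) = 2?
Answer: 15626/5 ≈ 3125.2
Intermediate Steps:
F(J) = -2/7 (F(J) = -⅐*2 = -2/7)
W(Y) = ⅕ (W(Y) = 1/(2 + 3) = 1/5 = ⅕)
36*((W(F(-5)) + 42) + 41) + 130 = 36*((⅕ + 42) + 41) + 130 = 36*(211/5 + 41) + 130 = 36*(416/5) + 130 = 14976/5 + 130 = 15626/5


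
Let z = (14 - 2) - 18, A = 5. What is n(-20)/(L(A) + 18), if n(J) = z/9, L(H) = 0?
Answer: -1/27 ≈ -0.037037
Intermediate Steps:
z = -6 (z = 12 - 18 = -6)
n(J) = -⅔ (n(J) = -6/9 = -6*⅑ = -⅔)
n(-20)/(L(A) + 18) = -⅔/(0 + 18) = -⅔/18 = (1/18)*(-⅔) = -1/27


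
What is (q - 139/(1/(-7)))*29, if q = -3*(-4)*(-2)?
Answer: 27521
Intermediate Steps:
q = -24 (q = 12*(-2) = -24)
(q - 139/(1/(-7)))*29 = (-24 - 139/(1/(-7)))*29 = (-24 - 139/(-1/7))*29 = (-24 - 139*(-7))*29 = (-24 + 973)*29 = 949*29 = 27521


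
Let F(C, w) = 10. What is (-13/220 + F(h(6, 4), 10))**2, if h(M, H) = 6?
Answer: 4782969/48400 ≈ 98.822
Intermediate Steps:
(-13/220 + F(h(6, 4), 10))**2 = (-13/220 + 10)**2 = (2187/220)**2 = 4782969/48400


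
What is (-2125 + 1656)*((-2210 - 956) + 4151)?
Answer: -461965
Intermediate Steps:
(-2125 + 1656)*((-2210 - 956) + 4151) = -469*(-3166 + 4151) = -469*985 = -461965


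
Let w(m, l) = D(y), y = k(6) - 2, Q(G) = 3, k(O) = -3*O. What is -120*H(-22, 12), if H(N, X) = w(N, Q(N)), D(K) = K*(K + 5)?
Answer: -36000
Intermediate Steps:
y = -20 (y = -3*6 - 2 = -18 - 2 = -20)
D(K) = K*(5 + K)
w(m, l) = 300 (w(m, l) = -20*(5 - 20) = -20*(-15) = 300)
H(N, X) = 300
-120*H(-22, 12) = -120*300 = -36000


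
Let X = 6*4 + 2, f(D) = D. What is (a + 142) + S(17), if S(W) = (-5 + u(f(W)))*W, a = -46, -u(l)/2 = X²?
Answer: -22973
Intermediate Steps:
X = 26 (X = 24 + 2 = 26)
u(l) = -1352 (u(l) = -2*26² = -2*676 = -1352)
S(W) = -1357*W (S(W) = (-5 - 1352)*W = -1357*W)
(a + 142) + S(17) = (-46 + 142) - 1357*17 = 96 - 23069 = -22973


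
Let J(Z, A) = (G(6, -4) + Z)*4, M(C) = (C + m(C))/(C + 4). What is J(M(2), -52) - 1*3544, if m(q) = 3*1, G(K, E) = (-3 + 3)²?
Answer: -10622/3 ≈ -3540.7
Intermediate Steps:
G(K, E) = 0 (G(K, E) = 0² = 0)
m(q) = 3
M(C) = (3 + C)/(4 + C) (M(C) = (C + 3)/(C + 4) = (3 + C)/(4 + C))
J(Z, A) = 4*Z (J(Z, A) = (0 + Z)*4 = Z*4 = 4*Z)
J(M(2), -52) - 1*3544 = 4*((3 + 2)/(4 + 2)) - 1*3544 = 4*(5/6) - 3544 = 4*((⅙)*5) - 3544 = 4*(⅚) - 3544 = 10/3 - 3544 = -10622/3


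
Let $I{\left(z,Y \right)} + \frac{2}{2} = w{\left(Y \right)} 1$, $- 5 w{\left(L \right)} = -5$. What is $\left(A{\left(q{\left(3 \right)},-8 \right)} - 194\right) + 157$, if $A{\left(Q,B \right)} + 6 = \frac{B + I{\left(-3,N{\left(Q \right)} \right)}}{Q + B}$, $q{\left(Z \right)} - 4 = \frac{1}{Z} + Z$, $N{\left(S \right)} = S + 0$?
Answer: $-31$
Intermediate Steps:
$N{\left(S \right)} = S$
$w{\left(L \right)} = 1$ ($w{\left(L \right)} = \left(- \frac{1}{5}\right) \left(-5\right) = 1$)
$q{\left(Z \right)} = 4 + Z + \frac{1}{Z}$ ($q{\left(Z \right)} = 4 + \left(\frac{1}{Z} + Z\right) = 4 + \left(Z + \frac{1}{Z}\right) = 4 + Z + \frac{1}{Z}$)
$I{\left(z,Y \right)} = 0$ ($I{\left(z,Y \right)} = -1 + 1 \cdot 1 = -1 + 1 = 0$)
$A{\left(Q,B \right)} = -6 + \frac{B}{B + Q}$ ($A{\left(Q,B \right)} = -6 + \frac{B + 0}{Q + B} = -6 + \frac{B}{B + Q}$)
$\left(A{\left(q{\left(3 \right)},-8 \right)} - 194\right) + 157 = \left(\frac{- 6 \left(4 + 3 + \frac{1}{3}\right) - -40}{-8 + \left(4 + 3 + \frac{1}{3}\right)} - 194\right) + 157 = \left(\frac{- 6 \left(4 + 3 + \frac{1}{3}\right) + 40}{-8 + \left(4 + 3 + \frac{1}{3}\right)} - 194\right) + 157 = \left(\frac{\left(-6\right) \frac{22}{3} + 40}{-8 + \frac{22}{3}} - 194\right) + 157 = \left(\frac{-44 + 40}{- \frac{2}{3}} - 194\right) + 157 = \left(\left(- \frac{3}{2}\right) \left(-4\right) - 194\right) + 157 = \left(6 - 194\right) + 157 = -188 + 157 = -31$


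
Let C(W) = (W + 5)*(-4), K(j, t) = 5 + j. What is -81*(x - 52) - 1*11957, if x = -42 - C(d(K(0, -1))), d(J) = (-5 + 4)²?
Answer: -6287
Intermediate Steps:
d(J) = 1 (d(J) = (-1)² = 1)
C(W) = -20 - 4*W (C(W) = (5 + W)*(-4) = -20 - 4*W)
x = -18 (x = -42 - (-20 - 4*1) = -42 - (-20 - 4) = -42 - 1*(-24) = -42 + 24 = -18)
-81*(x - 52) - 1*11957 = -81*(-18 - 52) - 1*11957 = -81*(-70) - 11957 = 5670 - 11957 = -6287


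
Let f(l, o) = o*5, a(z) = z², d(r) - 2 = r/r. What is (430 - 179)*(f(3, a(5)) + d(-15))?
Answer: 32128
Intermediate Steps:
d(r) = 3 (d(r) = 2 + r/r = 2 + 1 = 3)
f(l, o) = 5*o
(430 - 179)*(f(3, a(5)) + d(-15)) = (430 - 179)*(5*5² + 3) = 251*(5*25 + 3) = 251*(125 + 3) = 251*128 = 32128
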